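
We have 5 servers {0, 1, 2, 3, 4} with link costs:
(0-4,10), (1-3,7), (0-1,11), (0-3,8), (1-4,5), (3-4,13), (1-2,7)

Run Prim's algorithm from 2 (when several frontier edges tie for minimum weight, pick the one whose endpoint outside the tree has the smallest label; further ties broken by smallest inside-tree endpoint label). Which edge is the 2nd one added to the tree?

Prim's algorithm from 2:
Step 1: frontier [1-2 7] → take 1-2 (7); add 1.
Step 2: frontier [1-4 5, 1-3 7, 0-1 11] → take 1-4 (5); add 4.
Step 3: frontier [1-3 7, 0-1 11, 0-4 10, 3-4 13] → take 1-3 (7); add 3.
Step 4: frontier [0-1 11, 0-3 8, 0-4 10] → take 0-3 (8); add 0.
The 2nd edge added is 1-4.

1-4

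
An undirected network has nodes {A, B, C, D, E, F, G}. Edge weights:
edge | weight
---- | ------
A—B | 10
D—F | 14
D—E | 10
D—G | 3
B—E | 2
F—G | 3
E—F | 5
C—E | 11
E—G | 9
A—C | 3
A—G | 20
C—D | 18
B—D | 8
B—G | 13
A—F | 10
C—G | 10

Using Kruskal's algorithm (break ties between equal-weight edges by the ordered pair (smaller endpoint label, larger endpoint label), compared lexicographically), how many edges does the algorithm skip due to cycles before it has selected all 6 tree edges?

2

Kruskal's algorithm — process edges by increasing weight (ties by edge label):
B—E (2): add. Components now {A} {B,E} {C} {D} {F} {G}
A—C (3): add. Components now {A,C} {B,E} {D} {F} {G}
D—G (3): add. Components now {A,C} {B,E} {D,G} {F}
F—G (3): add. Components now {A,C} {B,E} {D,F,G}
E—F (5): add. Components now {A,C} {B,D,E,F,G}
B—D (8): skip — B and D already connected.
E—G (9): skip — E and G already connected.
A—B (10): add. Components now {A,B,C,D,E,F,G}
Edges rejected before the tree was complete: 2.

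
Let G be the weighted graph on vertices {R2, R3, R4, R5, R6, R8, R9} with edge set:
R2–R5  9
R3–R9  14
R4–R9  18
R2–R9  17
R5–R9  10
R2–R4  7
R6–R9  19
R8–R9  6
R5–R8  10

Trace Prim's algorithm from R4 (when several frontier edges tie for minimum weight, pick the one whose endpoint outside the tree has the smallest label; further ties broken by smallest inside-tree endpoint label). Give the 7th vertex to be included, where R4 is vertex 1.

Prim's algorithm from R4:
Step 1: cheapest edge leaving the tree is R2–R4 (7); add R2.
Step 2: cheapest edge leaving the tree is R2–R5 (9); add R5.
Step 3: cheapest edge leaving the tree is R5–R8 (10); add R8.
Step 4: cheapest edge leaving the tree is R8–R9 (6); add R9.
Step 5: cheapest edge leaving the tree is R3–R9 (14); add R3.
Step 6: cheapest edge leaving the tree is R6–R9 (19); add R6.
Vertex order: R4, R2, R5, R8, R9, R3, R6. The 7th vertex is R6.

R6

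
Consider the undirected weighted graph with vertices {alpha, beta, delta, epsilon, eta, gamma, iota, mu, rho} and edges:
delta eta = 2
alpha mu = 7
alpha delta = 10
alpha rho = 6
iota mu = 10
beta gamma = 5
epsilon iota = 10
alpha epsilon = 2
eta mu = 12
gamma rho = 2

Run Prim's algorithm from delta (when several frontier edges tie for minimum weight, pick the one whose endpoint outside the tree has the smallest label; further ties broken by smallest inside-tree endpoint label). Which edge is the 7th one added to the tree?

Prim, starting at delta.
Step 1: cheapest edge leaving the tree is delta eta (2); add eta.
Step 2: cheapest edge leaving the tree is alpha delta (10); add alpha.
Step 3: cheapest edge leaving the tree is alpha epsilon (2); add epsilon.
Step 4: cheapest edge leaving the tree is alpha rho (6); add rho.
Step 5: cheapest edge leaving the tree is gamma rho (2); add gamma.
Step 6: cheapest edge leaving the tree is beta gamma (5); add beta.
Step 7: cheapest edge leaving the tree is alpha mu (7); add mu.
Step 8: cheapest edge leaving the tree is epsilon iota (10); add iota.
The 7th edge added is alpha mu.

alpha-mu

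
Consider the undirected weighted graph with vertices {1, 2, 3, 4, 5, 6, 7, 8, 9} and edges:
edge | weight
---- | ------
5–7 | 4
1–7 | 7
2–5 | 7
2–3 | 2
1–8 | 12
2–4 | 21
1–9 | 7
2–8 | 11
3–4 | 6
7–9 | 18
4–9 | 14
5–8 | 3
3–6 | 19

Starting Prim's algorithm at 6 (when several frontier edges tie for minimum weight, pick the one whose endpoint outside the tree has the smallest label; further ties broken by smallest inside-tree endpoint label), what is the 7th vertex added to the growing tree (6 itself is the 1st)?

Prim's algorithm from 6:
Step 1: cheapest edge leaving the tree is 3–6 (19); add 3.
Step 2: cheapest edge leaving the tree is 2–3 (2); add 2.
Step 3: cheapest edge leaving the tree is 3–4 (6); add 4.
Step 4: cheapest edge leaving the tree is 2–5 (7); add 5.
Step 5: cheapest edge leaving the tree is 5–8 (3); add 8.
Step 6: cheapest edge leaving the tree is 5–7 (4); add 7.
Step 7: cheapest edge leaving the tree is 1–7 (7); add 1.
Step 8: cheapest edge leaving the tree is 1–9 (7); add 9.
Vertex order: 6, 3, 2, 4, 5, 8, 7, 1, 9. The 7th vertex is 7.

7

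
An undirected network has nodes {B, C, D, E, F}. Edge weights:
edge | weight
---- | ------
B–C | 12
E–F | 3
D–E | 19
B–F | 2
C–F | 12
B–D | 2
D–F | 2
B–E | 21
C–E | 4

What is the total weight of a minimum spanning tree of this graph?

11

Sort edges by weight, then run Kruskal:
B–D (2): add. Components now {B,D} {C} {E} {F}
B–F (2): add. Components now {B,D,F} {C} {E}
D–F (2): skip — D and F already connected.
E–F (3): add. Components now {B,D,E,F} {C}
C–E (4): add. Components now {B,C,D,E,F}
MST edges: B–D, B–F, E–F, C–E; total weight 2+2+3+4 = 11.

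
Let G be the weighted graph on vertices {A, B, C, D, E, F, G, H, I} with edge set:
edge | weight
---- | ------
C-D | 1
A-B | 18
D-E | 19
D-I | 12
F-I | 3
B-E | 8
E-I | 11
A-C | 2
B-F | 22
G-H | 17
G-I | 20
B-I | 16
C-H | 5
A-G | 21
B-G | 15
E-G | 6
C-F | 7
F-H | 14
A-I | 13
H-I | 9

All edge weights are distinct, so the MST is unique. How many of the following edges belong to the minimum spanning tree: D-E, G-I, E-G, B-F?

Kruskal's algorithm — process edges by increasing weight (ties by edge label):
C-D (1): add — endpoints in different components.
A-C (2): add — endpoints in different components.
F-I (3): add — endpoints in different components.
C-H (5): add — endpoints in different components.
E-G (6): add — endpoints in different components.
C-F (7): add — endpoints in different components.
B-E (8): add — endpoints in different components.
H-I (9): skip — H and I already connected.
E-I (11): add — endpoints in different components.
MST edge set: {C-D, A-C, F-I, C-H, E-G, C-F, B-E, E-I}.
Of the listed edges, {E-G} are in the MST → 1.

1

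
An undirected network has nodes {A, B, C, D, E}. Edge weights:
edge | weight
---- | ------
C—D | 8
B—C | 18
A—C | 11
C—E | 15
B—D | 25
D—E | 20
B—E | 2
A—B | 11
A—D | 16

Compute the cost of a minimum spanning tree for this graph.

Sort edges by weight, then run Kruskal:
B—E (2): add. Components now {A} {B,E} {C} {D}
C—D (8): add. Components now {A} {B,E} {C,D}
A—B (11): add. Components now {A,B,E} {C,D}
A—C (11): add. Components now {A,B,C,D,E}
MST edges: B—E, C—D, A—B, A—C; total weight 2+8+11+11 = 32.

32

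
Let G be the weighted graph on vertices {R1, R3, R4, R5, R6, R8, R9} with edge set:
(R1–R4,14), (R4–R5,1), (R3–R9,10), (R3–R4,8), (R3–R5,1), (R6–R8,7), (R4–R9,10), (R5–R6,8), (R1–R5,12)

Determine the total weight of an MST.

39

Kruskal's algorithm — process edges by increasing weight (ties by edge label):
R3–R5 (1): add — endpoints in different components.
R4–R5 (1): add — endpoints in different components.
R6–R8 (7): add — endpoints in different components.
R3–R4 (8): skip — R3 and R4 already connected.
R5–R6 (8): add — endpoints in different components.
R3–R9 (10): add — endpoints in different components.
R4–R9 (10): skip — R9 and R4 already connected.
R1–R5 (12): add — endpoints in different components.
MST edges: R3–R5, R4–R5, R6–R8, R5–R6, R3–R9, R1–R5; total weight 1+1+7+8+10+12 = 39.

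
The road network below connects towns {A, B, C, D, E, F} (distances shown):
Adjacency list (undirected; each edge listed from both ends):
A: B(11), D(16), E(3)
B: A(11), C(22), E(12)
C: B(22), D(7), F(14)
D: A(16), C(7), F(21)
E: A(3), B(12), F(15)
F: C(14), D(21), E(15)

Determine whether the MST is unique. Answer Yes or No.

Kruskal's algorithm — process edges by increasing weight (ties by edge label):
A—E (3): add. Components now {A,E} {B} {C} {D} {F}
C—D (7): add. Components now {A,E} {B} {C,D} {F}
A—B (11): add. Components now {A,B,E} {C,D} {F}
B—E (12): skip — B and E already connected.
C—F (14): add. Components now {A,B,E} {C,D,F}
E—F (15): add. Components now {A,B,C,D,E,F}
Every non-tree edge has weight strictly greater than the heaviest edge on the tree path between its endpoints, so the MST is unique.

Yes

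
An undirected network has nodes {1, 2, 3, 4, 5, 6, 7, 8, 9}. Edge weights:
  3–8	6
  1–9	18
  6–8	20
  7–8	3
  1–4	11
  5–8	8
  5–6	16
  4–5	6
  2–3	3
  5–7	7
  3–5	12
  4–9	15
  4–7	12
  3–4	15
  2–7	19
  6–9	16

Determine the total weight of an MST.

Kruskal's algorithm — process edges by increasing weight (ties by edge label):
2–3 (3): add — endpoints in different components.
7–8 (3): add — endpoints in different components.
3–8 (6): add — endpoints in different components.
4–5 (6): add — endpoints in different components.
5–7 (7): add — endpoints in different components.
5–8 (8): skip — 5 and 8 already connected.
1–4 (11): add — endpoints in different components.
3–5 (12): skip — 3 and 5 already connected.
4–7 (12): skip — 4 and 7 already connected.
3–4 (15): skip — 3 and 4 already connected.
4–9 (15): add — endpoints in different components.
5–6 (16): add — endpoints in different components.
MST edges: 2–3, 7–8, 3–8, 4–5, 5–7, 1–4, 4–9, 5–6; total weight 3+3+6+6+7+11+15+16 = 67.

67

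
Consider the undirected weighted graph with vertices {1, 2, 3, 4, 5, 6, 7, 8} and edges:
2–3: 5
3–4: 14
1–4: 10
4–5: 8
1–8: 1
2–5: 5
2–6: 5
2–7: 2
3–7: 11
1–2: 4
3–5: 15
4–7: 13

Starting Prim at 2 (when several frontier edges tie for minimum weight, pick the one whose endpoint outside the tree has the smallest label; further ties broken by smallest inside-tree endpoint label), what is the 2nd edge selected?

Grow the tree from 2 using Prim:
Step 1: frontier [2–7 2, 1–2 4, 2–3 5, 2–5 5, 2–6 5] → take 2–7 (2); add 7.
Step 2: frontier [1–2 4, 2–3 5, 2–5 5, 2–6 5, 3–7 11, 4–7 13] → take 1–2 (4); add 1.
Step 3: frontier [1–8 1, 1–4 10, 2–3 5, 2–5 5, 2–6 5, 3–7 11, 4–7 13] → take 1–8 (1); add 8.
Step 4: frontier [1–4 10, 2–3 5, 2–5 5, 2–6 5, 3–7 11, 4–7 13] → take 2–3 (5); add 3.
Step 5: frontier [1–4 10, 2–5 5, 2–6 5, 3–4 14, 3–5 15, 4–7 13] → take 2–5 (5); add 5.
Step 6: frontier [1–4 10, 2–6 5, 3–4 14, 4–5 8, 4–7 13] → take 2–6 (5); add 6.
Step 7: frontier [1–4 10, 3–4 14, 4–5 8, 4–7 13] → take 4–5 (8); add 4.
The 2nd edge added is 1–2.

1-2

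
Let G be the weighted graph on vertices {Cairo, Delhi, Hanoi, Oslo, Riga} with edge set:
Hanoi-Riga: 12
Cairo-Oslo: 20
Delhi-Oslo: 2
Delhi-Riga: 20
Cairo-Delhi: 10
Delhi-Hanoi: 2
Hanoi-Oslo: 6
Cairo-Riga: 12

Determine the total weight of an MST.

Kruskal's algorithm — process edges by increasing weight (ties by edge label):
Delhi-Hanoi (2): add — endpoints in different components.
Delhi-Oslo (2): add — endpoints in different components.
Hanoi-Oslo (6): skip — Oslo and Hanoi already connected.
Cairo-Delhi (10): add — endpoints in different components.
Cairo-Riga (12): add — endpoints in different components.
MST edges: Delhi-Hanoi, Delhi-Oslo, Cairo-Delhi, Cairo-Riga; total weight 2+2+10+12 = 26.

26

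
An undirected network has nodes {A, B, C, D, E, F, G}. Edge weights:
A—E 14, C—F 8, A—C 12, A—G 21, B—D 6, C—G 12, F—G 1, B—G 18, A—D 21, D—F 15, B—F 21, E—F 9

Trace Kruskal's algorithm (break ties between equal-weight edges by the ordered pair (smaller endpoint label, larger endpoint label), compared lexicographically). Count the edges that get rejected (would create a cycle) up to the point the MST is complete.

Kruskal: consider edges lightest-first.
F—G (1): add — endpoints in different components.
B—D (6): add — endpoints in different components.
C—F (8): add — endpoints in different components.
E—F (9): add — endpoints in different components.
A—C (12): add — endpoints in different components.
C—G (12): skip — C and G already connected.
A—E (14): skip — A and E already connected.
D—F (15): add — endpoints in different components.
Edges rejected before the tree was complete: 2.

2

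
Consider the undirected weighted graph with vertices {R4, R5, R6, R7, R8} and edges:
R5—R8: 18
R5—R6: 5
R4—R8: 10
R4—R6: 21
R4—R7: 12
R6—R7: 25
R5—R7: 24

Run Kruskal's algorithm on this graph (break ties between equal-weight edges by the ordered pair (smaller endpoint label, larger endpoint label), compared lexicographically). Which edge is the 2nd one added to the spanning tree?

R4-R8

Kruskal's algorithm — process edges by increasing weight (ties by edge label):
R5—R6 (5): add. Components now {R8} {R5,R6} {R4} {R7}
R4—R8 (10): add. Components now {R4,R8} {R5,R6} {R7}
R4—R7 (12): add. Components now {R4,R7,R8} {R5,R6}
R5—R8 (18): add. Components now {R4,R5,R6,R7,R8}
The 2nd edge added is R4—R8.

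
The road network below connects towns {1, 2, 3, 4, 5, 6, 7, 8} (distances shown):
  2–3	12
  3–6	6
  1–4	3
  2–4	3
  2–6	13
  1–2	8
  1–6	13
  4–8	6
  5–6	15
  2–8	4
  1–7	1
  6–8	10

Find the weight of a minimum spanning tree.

42

Grow the tree from 6 using Prim:
Step 1: frontier [3–6 6, 6–8 10, 1–6 13, 2–6 13, 5–6 15] → take 3–6 (6); add 3.
Step 2: frontier [2–3 12, 6–8 10, 1–6 13, 2–6 13, 5–6 15] → take 6–8 (10); add 8.
Step 3: frontier [2–3 12, 1–6 13, 2–6 13, 5–6 15, 2–8 4, 4–8 6] → take 2–8 (4); add 2.
Step 4: frontier [2–4 3, 1–2 8, 1–6 13, 5–6 15, 4–8 6] → take 2–4 (3); add 4.
Step 5: frontier [1–2 8, 1–4 3, 1–6 13, 5–6 15] → take 1–4 (3); add 1.
Step 6: frontier [1–7 1, 5–6 15] → take 1–7 (1); add 7.
Step 7: frontier [5–6 15] → take 5–6 (15); add 5.
MST edges: 3–6, 6–8, 2–8, 2–4, 1–4, 1–7, 5–6; total weight 6+10+4+3+3+1+15 = 42.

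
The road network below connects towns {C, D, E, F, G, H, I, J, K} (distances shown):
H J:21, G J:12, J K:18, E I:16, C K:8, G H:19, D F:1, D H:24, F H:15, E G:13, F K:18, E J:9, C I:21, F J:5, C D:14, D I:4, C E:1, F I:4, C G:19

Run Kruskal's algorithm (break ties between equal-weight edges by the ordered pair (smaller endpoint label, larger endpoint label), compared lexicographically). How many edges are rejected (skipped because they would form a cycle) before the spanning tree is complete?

3

Kruskal: consider edges lightest-first.
C E (1): add — endpoints in different components.
D F (1): add — endpoints in different components.
D I (4): add — endpoints in different components.
F I (4): skip — F and I already connected.
F J (5): add — endpoints in different components.
C K (8): add — endpoints in different components.
E J (9): add — endpoints in different components.
G J (12): add — endpoints in different components.
E G (13): skip — E and G already connected.
C D (14): skip — C and D already connected.
F H (15): add — endpoints in different components.
Edges rejected before the tree was complete: 3.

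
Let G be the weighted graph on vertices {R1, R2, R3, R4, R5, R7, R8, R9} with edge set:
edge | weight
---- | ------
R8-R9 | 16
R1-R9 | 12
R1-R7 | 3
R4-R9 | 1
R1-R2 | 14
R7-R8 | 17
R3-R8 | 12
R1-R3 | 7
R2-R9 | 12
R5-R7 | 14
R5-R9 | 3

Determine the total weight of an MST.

50

Prim, starting at R2.
Step 1: frontier [R2-R9 12, R1-R2 14] → take R2-R9 (12); add R9.
Step 2: frontier [R1-R2 14, R4-R9 1, R5-R9 3, R1-R9 12, R8-R9 16] → take R4-R9 (1); add R4.
Step 3: frontier [R1-R2 14, R5-R9 3, R1-R9 12, R8-R9 16] → take R5-R9 (3); add R5.
Step 4: frontier [R1-R2 14, R5-R7 14, R1-R9 12, R8-R9 16] → take R1-R9 (12); add R1.
Step 5: frontier [R1-R7 3, R1-R3 7, R5-R7 14, R8-R9 16] → take R1-R7 (3); add R7.
Step 6: frontier [R1-R3 7, R7-R8 17, R8-R9 16] → take R1-R3 (7); add R3.
Step 7: frontier [R3-R8 12, R7-R8 17, R8-R9 16] → take R3-R8 (12); add R8.
MST edges: R2-R9, R4-R9, R5-R9, R1-R9, R1-R7, R1-R3, R3-R8; total weight 12+1+3+12+3+7+12 = 50.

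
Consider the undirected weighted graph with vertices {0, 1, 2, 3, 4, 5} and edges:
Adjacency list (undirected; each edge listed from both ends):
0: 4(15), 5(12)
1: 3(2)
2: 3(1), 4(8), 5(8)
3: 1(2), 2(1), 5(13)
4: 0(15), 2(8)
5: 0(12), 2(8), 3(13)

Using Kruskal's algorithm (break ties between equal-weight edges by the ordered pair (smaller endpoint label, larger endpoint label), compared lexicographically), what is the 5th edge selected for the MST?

0-5

Sort edges by weight, then run Kruskal:
2-3 (1): add — endpoints in different components.
1-3 (2): add — endpoints in different components.
2-4 (8): add — endpoints in different components.
2-5 (8): add — endpoints in different components.
0-5 (12): add — endpoints in different components.
The 5th edge added is 0-5.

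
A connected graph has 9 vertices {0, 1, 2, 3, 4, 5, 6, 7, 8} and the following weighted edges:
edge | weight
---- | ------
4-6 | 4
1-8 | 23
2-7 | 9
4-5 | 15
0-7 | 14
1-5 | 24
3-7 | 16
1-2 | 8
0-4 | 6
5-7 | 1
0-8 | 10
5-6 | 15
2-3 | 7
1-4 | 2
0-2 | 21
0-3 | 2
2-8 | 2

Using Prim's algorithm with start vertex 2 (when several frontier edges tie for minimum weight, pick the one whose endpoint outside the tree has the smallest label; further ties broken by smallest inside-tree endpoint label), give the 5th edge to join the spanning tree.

1-4

Prim, starting at 2.
Step 1: cheapest edge leaving the tree is 2-8 (2); add 8.
Step 2: cheapest edge leaving the tree is 2-3 (7); add 3.
Step 3: cheapest edge leaving the tree is 0-3 (2); add 0.
Step 4: cheapest edge leaving the tree is 0-4 (6); add 4.
Step 5: cheapest edge leaving the tree is 1-4 (2); add 1.
Step 6: cheapest edge leaving the tree is 4-6 (4); add 6.
Step 7: cheapest edge leaving the tree is 2-7 (9); add 7.
Step 8: cheapest edge leaving the tree is 5-7 (1); add 5.
The 5th edge added is 1-4.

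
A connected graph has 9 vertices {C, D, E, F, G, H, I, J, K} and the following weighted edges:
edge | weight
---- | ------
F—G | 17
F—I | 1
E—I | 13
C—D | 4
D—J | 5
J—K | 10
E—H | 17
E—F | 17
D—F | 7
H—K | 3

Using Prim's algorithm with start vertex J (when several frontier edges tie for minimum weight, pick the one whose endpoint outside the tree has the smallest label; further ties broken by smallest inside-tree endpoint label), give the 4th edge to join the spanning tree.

F-I

Prim's algorithm from J:
Step 1: cheapest edge leaving the tree is D—J (5); add D.
Step 2: cheapest edge leaving the tree is C—D (4); add C.
Step 3: cheapest edge leaving the tree is D—F (7); add F.
Step 4: cheapest edge leaving the tree is F—I (1); add I.
Step 5: cheapest edge leaving the tree is J—K (10); add K.
Step 6: cheapest edge leaving the tree is H—K (3); add H.
Step 7: cheapest edge leaving the tree is E—I (13); add E.
Step 8: cheapest edge leaving the tree is F—G (17); add G.
The 4th edge added is F—I.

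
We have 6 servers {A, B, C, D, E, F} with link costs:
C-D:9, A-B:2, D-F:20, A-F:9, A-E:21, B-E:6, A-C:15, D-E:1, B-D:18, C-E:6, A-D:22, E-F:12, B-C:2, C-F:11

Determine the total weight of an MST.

Kruskal: consider edges lightest-first.
D-E (1): add — endpoints in different components.
A-B (2): add — endpoints in different components.
B-C (2): add — endpoints in different components.
B-E (6): add — endpoints in different components.
C-E (6): skip — C and E already connected.
A-F (9): add — endpoints in different components.
MST edges: D-E, A-B, B-C, B-E, A-F; total weight 1+2+2+6+9 = 20.

20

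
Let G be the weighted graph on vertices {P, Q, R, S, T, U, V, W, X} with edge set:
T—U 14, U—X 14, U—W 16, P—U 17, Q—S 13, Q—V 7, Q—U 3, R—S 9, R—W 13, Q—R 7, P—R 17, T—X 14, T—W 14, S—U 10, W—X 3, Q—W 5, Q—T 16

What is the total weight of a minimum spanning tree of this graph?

65

Grow the tree from W using Prim:
Step 1: cheapest edge leaving the tree is W—X (3); add X.
Step 2: cheapest edge leaving the tree is Q—W (5); add Q.
Step 3: cheapest edge leaving the tree is Q—U (3); add U.
Step 4: cheapest edge leaving the tree is Q—R (7); add R.
Step 5: cheapest edge leaving the tree is Q—V (7); add V.
Step 6: cheapest edge leaving the tree is R—S (9); add S.
Step 7: cheapest edge leaving the tree is T—U (14); add T.
Step 8: cheapest edge leaving the tree is P—R (17); add P.
MST edges: W—X, Q—W, Q—U, Q—R, Q—V, R—S, T—U, P—R; total weight 3+5+3+7+7+9+14+17 = 65.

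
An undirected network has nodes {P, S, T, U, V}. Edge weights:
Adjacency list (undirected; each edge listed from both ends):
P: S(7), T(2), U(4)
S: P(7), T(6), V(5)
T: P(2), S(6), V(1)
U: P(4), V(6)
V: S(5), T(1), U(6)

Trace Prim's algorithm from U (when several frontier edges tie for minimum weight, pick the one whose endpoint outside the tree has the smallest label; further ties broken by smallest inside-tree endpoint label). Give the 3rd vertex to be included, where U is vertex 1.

Prim, starting at U.
Step 1: frontier [P–U 4, U–V 6] → take P–U (4); add P.
Step 2: frontier [P–T 2, P–S 7, U–V 6] → take P–T (2); add T.
Step 3: frontier [P–S 7, T–V 1, S–T 6, U–V 6] → take T–V (1); add V.
Step 4: frontier [P–S 7, S–T 6, S–V 5] → take S–V (5); add S.
Vertex order: U, P, T, V, S. The 3rd vertex is T.

T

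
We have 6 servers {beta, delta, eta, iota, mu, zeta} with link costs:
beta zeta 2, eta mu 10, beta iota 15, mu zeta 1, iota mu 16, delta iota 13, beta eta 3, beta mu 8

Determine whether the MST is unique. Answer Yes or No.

Kruskal's algorithm — process edges by increasing weight (ties by edge label):
mu zeta (1): add. Components now {mu,zeta} {iota} {delta} {eta} {beta}
beta zeta (2): add. Components now {beta,mu,zeta} {iota} {delta} {eta}
beta eta (3): add. Components now {beta,eta,mu,zeta} {iota} {delta}
beta mu (8): skip — mu and beta already connected.
eta mu (10): skip — mu and eta already connected.
delta iota (13): add. Components now {beta,eta,mu,zeta} {delta,iota}
beta iota (15): add. Components now {beta,delta,eta,iota,mu,zeta}
Every non-tree edge has weight strictly greater than the heaviest edge on the tree path between its endpoints, so the MST is unique.

Yes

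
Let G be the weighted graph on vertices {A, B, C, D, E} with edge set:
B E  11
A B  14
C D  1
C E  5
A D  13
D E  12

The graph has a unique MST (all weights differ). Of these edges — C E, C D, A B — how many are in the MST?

Kruskal: consider edges lightest-first.
C D (1): add — endpoints in different components.
C E (5): add — endpoints in different components.
B E (11): add — endpoints in different components.
D E (12): skip — D and E already connected.
A D (13): add — endpoints in different components.
MST edge set: {C D, C E, B E, A D}.
Of the listed edges, {C E, C D} are in the MST → 2.

2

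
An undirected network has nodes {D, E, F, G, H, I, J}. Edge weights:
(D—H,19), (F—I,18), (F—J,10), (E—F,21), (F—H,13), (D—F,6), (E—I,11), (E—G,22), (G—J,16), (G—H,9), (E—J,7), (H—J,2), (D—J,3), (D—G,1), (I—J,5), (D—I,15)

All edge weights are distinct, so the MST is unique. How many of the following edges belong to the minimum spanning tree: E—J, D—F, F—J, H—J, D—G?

Kruskal: consider edges lightest-first.
D—G (1): add — endpoints in different components.
H—J (2): add — endpoints in different components.
D—J (3): add — endpoints in different components.
I—J (5): add — endpoints in different components.
D—F (6): add — endpoints in different components.
E—J (7): add — endpoints in different components.
MST edge set: {D—G, H—J, D—J, I—J, D—F, E—J}.
Of the listed edges, {E—J, D—F, H—J, D—G} are in the MST → 4.

4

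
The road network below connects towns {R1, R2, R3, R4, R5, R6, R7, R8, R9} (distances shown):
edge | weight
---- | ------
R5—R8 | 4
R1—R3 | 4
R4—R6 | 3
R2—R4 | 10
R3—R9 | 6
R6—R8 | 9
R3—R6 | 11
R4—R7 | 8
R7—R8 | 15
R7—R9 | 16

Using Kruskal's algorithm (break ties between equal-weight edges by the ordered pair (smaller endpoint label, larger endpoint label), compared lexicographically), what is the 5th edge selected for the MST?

R4-R7

Kruskal: consider edges lightest-first.
R4—R6 (3): add — endpoints in different components.
R1—R3 (4): add — endpoints in different components.
R5—R8 (4): add — endpoints in different components.
R3—R9 (6): add — endpoints in different components.
R4—R7 (8): add — endpoints in different components.
R6—R8 (9): add — endpoints in different components.
R2—R4 (10): add — endpoints in different components.
R3—R6 (11): add — endpoints in different components.
The 5th edge added is R4—R7.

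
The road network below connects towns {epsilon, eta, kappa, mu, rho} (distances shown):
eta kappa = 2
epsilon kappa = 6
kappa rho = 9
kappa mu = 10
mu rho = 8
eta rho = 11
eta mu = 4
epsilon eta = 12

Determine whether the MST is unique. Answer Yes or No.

Yes

Kruskal's algorithm — process edges by increasing weight (ties by edge label):
eta kappa (2): add. Components now {eta,kappa} {rho} {mu} {epsilon}
eta mu (4): add. Components now {eta,kappa,mu} {rho} {epsilon}
epsilon kappa (6): add. Components now {epsilon,eta,kappa,mu} {rho}
mu rho (8): add. Components now {epsilon,eta,kappa,mu,rho}
Every non-tree edge has weight strictly greater than the heaviest edge on the tree path between its endpoints, so the MST is unique.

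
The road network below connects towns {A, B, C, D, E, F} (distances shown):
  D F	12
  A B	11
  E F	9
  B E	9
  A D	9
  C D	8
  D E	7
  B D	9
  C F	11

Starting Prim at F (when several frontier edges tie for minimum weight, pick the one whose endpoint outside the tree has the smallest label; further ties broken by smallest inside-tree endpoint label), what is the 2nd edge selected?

D-E

Prim's algorithm from F:
Step 1: cheapest edge leaving the tree is E F (9); add E.
Step 2: cheapest edge leaving the tree is D E (7); add D.
Step 3: cheapest edge leaving the tree is C D (8); add C.
Step 4: cheapest edge leaving the tree is A D (9); add A.
Step 5: cheapest edge leaving the tree is B D (9); add B.
The 2nd edge added is D E.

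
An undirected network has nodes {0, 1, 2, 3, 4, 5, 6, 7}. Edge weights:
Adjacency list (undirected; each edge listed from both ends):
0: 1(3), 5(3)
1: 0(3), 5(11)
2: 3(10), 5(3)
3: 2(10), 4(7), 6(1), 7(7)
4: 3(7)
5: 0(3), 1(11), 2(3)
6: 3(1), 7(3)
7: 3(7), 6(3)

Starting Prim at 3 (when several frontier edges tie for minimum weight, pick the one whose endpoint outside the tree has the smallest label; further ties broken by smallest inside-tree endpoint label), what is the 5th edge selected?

2-5

Prim, starting at 3.
Step 1: frontier [3 6 1, 3 4 7, 3 7 7, 2 3 10] → take 3 6 (1); add 6.
Step 2: frontier [3 4 7, 3 7 7, 2 3 10, 6 7 3] → take 6 7 (3); add 7.
Step 3: frontier [3 4 7, 2 3 10] → take 3 4 (7); add 4.
Step 4: frontier [2 3 10] → take 2 3 (10); add 2.
Step 5: frontier [2 5 3] → take 2 5 (3); add 5.
Step 6: frontier [0 5 3, 1 5 11] → take 0 5 (3); add 0.
Step 7: frontier [0 1 3, 1 5 11] → take 0 1 (3); add 1.
The 5th edge added is 2 5.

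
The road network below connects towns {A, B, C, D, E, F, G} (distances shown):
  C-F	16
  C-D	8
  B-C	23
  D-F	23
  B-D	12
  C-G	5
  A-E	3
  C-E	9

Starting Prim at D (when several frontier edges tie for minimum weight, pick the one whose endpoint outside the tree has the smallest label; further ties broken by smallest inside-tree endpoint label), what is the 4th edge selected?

Grow the tree from D using Prim:
Step 1: cheapest edge leaving the tree is C-D (8); add C.
Step 2: cheapest edge leaving the tree is C-G (5); add G.
Step 3: cheapest edge leaving the tree is C-E (9); add E.
Step 4: cheapest edge leaving the tree is A-E (3); add A.
Step 5: cheapest edge leaving the tree is B-D (12); add B.
Step 6: cheapest edge leaving the tree is C-F (16); add F.
The 4th edge added is A-E.

A-E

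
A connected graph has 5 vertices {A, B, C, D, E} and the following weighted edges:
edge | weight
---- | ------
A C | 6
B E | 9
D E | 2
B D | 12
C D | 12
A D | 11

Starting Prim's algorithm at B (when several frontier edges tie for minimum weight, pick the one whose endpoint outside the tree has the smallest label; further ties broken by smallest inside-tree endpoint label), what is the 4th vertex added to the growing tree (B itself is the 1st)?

Grow the tree from B using Prim:
Step 1: frontier [B E 9, B D 12] → take B E (9); add E.
Step 2: frontier [B D 12, D E 2] → take D E (2); add D.
Step 3: frontier [A D 11, C D 12] → take A D (11); add A.
Step 4: frontier [A C 6, C D 12] → take A C (6); add C.
Vertex order: B, E, D, A, C. The 4th vertex is A.

A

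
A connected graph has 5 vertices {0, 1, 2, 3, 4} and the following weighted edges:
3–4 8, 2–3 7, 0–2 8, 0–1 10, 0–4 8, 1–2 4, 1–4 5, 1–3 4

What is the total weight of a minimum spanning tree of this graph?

21

Kruskal: consider edges lightest-first.
1–2 (4): add — endpoints in different components.
1–3 (4): add — endpoints in different components.
1–4 (5): add — endpoints in different components.
2–3 (7): skip — 2 and 3 already connected.
0–2 (8): add — endpoints in different components.
MST edges: 1–2, 1–3, 1–4, 0–2; total weight 4+4+5+8 = 21.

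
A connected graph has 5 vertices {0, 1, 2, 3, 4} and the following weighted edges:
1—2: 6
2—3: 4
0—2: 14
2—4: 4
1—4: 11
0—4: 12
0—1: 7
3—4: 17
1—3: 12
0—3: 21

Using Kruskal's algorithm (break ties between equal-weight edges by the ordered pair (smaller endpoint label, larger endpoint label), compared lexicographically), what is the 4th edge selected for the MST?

Sort edges by weight, then run Kruskal:
2—3 (4): add — endpoints in different components.
2—4 (4): add — endpoints in different components.
1—2 (6): add — endpoints in different components.
0—1 (7): add — endpoints in different components.
The 4th edge added is 0—1.

0-1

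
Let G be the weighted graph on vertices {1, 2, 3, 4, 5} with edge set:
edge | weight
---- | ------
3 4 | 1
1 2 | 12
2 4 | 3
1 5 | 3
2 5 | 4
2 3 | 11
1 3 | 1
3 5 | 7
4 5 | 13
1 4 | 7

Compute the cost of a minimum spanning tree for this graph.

8

Prim, starting at 2.
Step 1: cheapest edge leaving the tree is 2 4 (3); add 4.
Step 2: cheapest edge leaving the tree is 3 4 (1); add 3.
Step 3: cheapest edge leaving the tree is 1 3 (1); add 1.
Step 4: cheapest edge leaving the tree is 1 5 (3); add 5.
MST edges: 2 4, 3 4, 1 3, 1 5; total weight 3+1+1+3 = 8.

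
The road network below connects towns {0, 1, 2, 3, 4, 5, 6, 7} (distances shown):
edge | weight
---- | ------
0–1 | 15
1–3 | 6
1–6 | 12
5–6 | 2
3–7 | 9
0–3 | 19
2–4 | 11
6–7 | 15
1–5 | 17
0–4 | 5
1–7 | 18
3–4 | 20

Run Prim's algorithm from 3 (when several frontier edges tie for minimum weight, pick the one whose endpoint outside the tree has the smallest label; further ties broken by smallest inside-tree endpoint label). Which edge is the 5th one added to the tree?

Prim, starting at 3.
Step 1: cheapest edge leaving the tree is 1–3 (6); add 1.
Step 2: cheapest edge leaving the tree is 3–7 (9); add 7.
Step 3: cheapest edge leaving the tree is 1–6 (12); add 6.
Step 4: cheapest edge leaving the tree is 5–6 (2); add 5.
Step 5: cheapest edge leaving the tree is 0–1 (15); add 0.
Step 6: cheapest edge leaving the tree is 0–4 (5); add 4.
Step 7: cheapest edge leaving the tree is 2–4 (11); add 2.
The 5th edge added is 0–1.

0-1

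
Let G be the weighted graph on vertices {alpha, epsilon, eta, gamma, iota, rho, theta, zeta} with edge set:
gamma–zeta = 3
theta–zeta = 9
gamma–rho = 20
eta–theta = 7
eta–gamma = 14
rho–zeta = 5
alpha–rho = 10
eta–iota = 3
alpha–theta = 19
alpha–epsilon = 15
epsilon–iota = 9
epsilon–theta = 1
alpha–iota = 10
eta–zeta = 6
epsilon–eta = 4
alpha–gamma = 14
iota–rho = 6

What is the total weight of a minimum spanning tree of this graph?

Kruskal: consider edges lightest-first.
epsilon–theta (1): add — endpoints in different components.
eta–iota (3): add — endpoints in different components.
gamma–zeta (3): add — endpoints in different components.
epsilon–eta (4): add — endpoints in different components.
rho–zeta (5): add — endpoints in different components.
eta–zeta (6): add — endpoints in different components.
iota–rho (6): skip — iota and rho already connected.
eta–theta (7): skip — eta and theta already connected.
epsilon–iota (9): skip — iota and epsilon already connected.
theta–zeta (9): skip — theta and zeta already connected.
alpha–iota (10): add — endpoints in different components.
MST edges: epsilon–theta, eta–iota, gamma–zeta, epsilon–eta, rho–zeta, eta–zeta, alpha–iota; total weight 1+3+3+4+5+6+10 = 32.

32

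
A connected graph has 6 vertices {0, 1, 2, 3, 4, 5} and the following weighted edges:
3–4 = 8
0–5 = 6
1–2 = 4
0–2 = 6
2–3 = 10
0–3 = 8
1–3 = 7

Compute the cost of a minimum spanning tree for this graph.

Sort edges by weight, then run Kruskal:
1–2 (4): add. Components now {0} {1,2} {3} {4} {5}
0–2 (6): add. Components now {0,1,2} {3} {4} {5}
0–5 (6): add. Components now {0,1,2,5} {3} {4}
1–3 (7): add. Components now {0,1,2,3,5} {4}
0–3 (8): skip — 0 and 3 already connected.
3–4 (8): add. Components now {0,1,2,3,4,5}
MST edges: 1–2, 0–2, 0–5, 1–3, 3–4; total weight 4+6+6+7+8 = 31.

31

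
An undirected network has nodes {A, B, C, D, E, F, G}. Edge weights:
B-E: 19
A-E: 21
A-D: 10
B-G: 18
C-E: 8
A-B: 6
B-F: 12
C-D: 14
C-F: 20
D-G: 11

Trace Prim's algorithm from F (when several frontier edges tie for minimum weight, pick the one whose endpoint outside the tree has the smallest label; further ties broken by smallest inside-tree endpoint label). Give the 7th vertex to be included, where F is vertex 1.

E

Prim, starting at F.
Step 1: cheapest edge leaving the tree is B-F (12); add B.
Step 2: cheapest edge leaving the tree is A-B (6); add A.
Step 3: cheapest edge leaving the tree is A-D (10); add D.
Step 4: cheapest edge leaving the tree is D-G (11); add G.
Step 5: cheapest edge leaving the tree is C-D (14); add C.
Step 6: cheapest edge leaving the tree is C-E (8); add E.
Vertex order: F, B, A, D, G, C, E. The 7th vertex is E.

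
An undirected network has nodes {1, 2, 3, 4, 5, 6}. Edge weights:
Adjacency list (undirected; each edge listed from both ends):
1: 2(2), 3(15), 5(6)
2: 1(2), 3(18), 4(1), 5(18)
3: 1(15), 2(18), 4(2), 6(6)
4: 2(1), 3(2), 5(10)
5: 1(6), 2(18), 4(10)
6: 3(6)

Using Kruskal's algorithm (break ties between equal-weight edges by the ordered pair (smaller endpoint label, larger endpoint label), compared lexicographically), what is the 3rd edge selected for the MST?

Kruskal: consider edges lightest-first.
2-4 (1): add — endpoints in different components.
1-2 (2): add — endpoints in different components.
3-4 (2): add — endpoints in different components.
1-5 (6): add — endpoints in different components.
3-6 (6): add — endpoints in different components.
The 3rd edge added is 3-4.

3-4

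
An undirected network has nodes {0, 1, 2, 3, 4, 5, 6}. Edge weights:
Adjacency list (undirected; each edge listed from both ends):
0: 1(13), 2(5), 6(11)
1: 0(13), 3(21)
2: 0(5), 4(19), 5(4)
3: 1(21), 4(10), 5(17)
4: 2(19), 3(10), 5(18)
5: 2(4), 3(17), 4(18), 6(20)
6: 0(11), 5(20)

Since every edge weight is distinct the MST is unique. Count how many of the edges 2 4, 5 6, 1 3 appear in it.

Sort edges by weight, then run Kruskal:
2 5 (4): add — endpoints in different components.
0 2 (5): add — endpoints in different components.
3 4 (10): add — endpoints in different components.
0 6 (11): add — endpoints in different components.
0 1 (13): add — endpoints in different components.
3 5 (17): add — endpoints in different components.
MST edge set: {2 5, 0 2, 3 4, 0 6, 0 1, 3 5}.
Of the listed edges, {} are in the MST → 0.

0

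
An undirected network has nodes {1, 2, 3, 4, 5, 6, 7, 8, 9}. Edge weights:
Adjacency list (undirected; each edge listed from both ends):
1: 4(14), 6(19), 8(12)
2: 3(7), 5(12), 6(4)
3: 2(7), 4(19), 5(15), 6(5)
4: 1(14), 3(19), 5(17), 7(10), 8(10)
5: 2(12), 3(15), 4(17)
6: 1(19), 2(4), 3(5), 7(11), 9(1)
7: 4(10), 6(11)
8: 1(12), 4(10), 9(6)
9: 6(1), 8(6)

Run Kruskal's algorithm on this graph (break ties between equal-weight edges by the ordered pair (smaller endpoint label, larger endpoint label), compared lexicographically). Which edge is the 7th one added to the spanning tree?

1-8

Kruskal: consider edges lightest-first.
6-9 (1): add — endpoints in different components.
2-6 (4): add — endpoints in different components.
3-6 (5): add — endpoints in different components.
8-9 (6): add — endpoints in different components.
2-3 (7): skip — 2 and 3 already connected.
4-7 (10): add — endpoints in different components.
4-8 (10): add — endpoints in different components.
6-7 (11): skip — 6 and 7 already connected.
1-8 (12): add — endpoints in different components.
2-5 (12): add — endpoints in different components.
The 7th edge added is 1-8.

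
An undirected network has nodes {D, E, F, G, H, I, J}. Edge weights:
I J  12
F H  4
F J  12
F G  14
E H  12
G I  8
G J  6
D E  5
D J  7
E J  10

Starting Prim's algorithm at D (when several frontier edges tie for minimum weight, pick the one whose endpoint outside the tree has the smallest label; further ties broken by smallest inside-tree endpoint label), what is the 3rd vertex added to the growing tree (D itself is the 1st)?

J

Grow the tree from D using Prim:
Step 1: cheapest edge leaving the tree is D E (5); add E.
Step 2: cheapest edge leaving the tree is D J (7); add J.
Step 3: cheapest edge leaving the tree is G J (6); add G.
Step 4: cheapest edge leaving the tree is G I (8); add I.
Step 5: cheapest edge leaving the tree is F J (12); add F.
Step 6: cheapest edge leaving the tree is F H (4); add H.
Vertex order: D, E, J, G, I, F, H. The 3rd vertex is J.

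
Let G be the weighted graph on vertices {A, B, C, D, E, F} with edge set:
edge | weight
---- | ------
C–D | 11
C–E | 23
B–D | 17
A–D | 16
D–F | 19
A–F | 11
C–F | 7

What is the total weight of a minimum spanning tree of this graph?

69

Sort edges by weight, then run Kruskal:
C–F (7): add. Components now {A} {B} {C,F} {D} {E}
A–F (11): add. Components now {A,C,F} {B} {D} {E}
C–D (11): add. Components now {A,C,D,F} {B} {E}
A–D (16): skip — A and D already connected.
B–D (17): add. Components now {A,B,C,D,F} {E}
D–F (19): skip — D and F already connected.
C–E (23): add. Components now {A,B,C,D,E,F}
MST edges: C–F, A–F, C–D, B–D, C–E; total weight 7+11+11+17+23 = 69.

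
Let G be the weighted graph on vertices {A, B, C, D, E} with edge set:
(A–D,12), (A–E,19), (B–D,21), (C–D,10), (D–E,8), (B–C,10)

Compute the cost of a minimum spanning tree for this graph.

40

Prim, starting at B.
Step 1: frontier [B–C 10, B–D 21] → take B–C (10); add C.
Step 2: frontier [B–D 21, C–D 10] → take C–D (10); add D.
Step 3: frontier [D–E 8, A–D 12] → take D–E (8); add E.
Step 4: frontier [A–D 12, A–E 19] → take A–D (12); add A.
MST edges: B–C, C–D, D–E, A–D; total weight 10+10+8+12 = 40.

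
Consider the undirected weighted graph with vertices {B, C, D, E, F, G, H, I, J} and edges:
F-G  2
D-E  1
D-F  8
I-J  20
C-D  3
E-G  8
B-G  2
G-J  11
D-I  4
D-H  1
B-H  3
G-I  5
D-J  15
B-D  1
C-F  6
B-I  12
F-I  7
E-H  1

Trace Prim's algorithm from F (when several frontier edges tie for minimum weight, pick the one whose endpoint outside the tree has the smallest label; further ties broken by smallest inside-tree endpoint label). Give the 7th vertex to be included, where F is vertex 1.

Prim's algorithm from F:
Step 1: cheapest edge leaving the tree is F-G (2); add G.
Step 2: cheapest edge leaving the tree is B-G (2); add B.
Step 3: cheapest edge leaving the tree is B-D (1); add D.
Step 4: cheapest edge leaving the tree is D-E (1); add E.
Step 5: cheapest edge leaving the tree is D-H (1); add H.
Step 6: cheapest edge leaving the tree is C-D (3); add C.
Step 7: cheapest edge leaving the tree is D-I (4); add I.
Step 8: cheapest edge leaving the tree is G-J (11); add J.
Vertex order: F, G, B, D, E, H, C, I, J. The 7th vertex is C.

C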